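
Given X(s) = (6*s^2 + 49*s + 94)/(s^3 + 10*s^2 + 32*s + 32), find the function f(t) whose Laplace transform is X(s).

Factor the denominator: s^3 + 10*s^2 + 32*s + 32 = (s + 2)*(s + 4)^2.
Partial fraction decomposition gives [1/(s + 4)] + [3/(s + 4)^2] + [5/(s + 2)].
Invert each term: 1/(s + 4) ↔ e^(-4t); 3/(s + 4)^2 ↔ 3t·e^(-4t); 5/(s + 2) ↔ 5e^(-2t).

f(t) = 3*t*exp(-4*t) + 5*exp(-2*t) + exp(-4*t)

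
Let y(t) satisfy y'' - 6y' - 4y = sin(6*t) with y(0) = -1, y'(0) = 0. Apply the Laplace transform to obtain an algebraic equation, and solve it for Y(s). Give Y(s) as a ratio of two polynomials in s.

Y(s) = (-s^3 + 6*s^2 - 36*s + 222)/(s^4 - 6*s^3 + 32*s^2 - 216*s - 144)

Apply the Laplace transform to the equation.
Using L{y''} = s^2 Y - s·y(0) - y'(0) and L{y'} = sY - y(0), with y(0) = -1, y'(0) = 0, the left side becomes (s^2 - 6*s - 4)Y - (-s + 6).
The right side is L{sin(6*t)} = 6/(s^2 + 36).
So (s^2 - 6*s - 4)Y = 6/(s^2 + 36) + (-s + 6).
Divide through and combine into a single rational function.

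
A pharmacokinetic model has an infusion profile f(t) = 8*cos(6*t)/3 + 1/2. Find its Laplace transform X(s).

The transform is linear, so treat each term independently.
(8/3)·[L{cos(6t)} = s/(s^2 + 36)]; L{1/2} = (1/2)/s.

X(s) = 8*s/(3*(s^2 + 36)) + 1/(2*s)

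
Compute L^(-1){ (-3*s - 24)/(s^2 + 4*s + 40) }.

Complete the square in the denominator: s^2 + 4*s + 40 = (s + 2)^2 + 6^2.
Split the numerator to match: -3*s - 24 = -3·(s + 2) - 3·6.
Invert each term: -3·(s + 2)/((s + 2)^2 + 36) ↔ -3e^(-2t)cos(6t); -3·6/((s + 2)^2 + 36) ↔ -3e^(-2t)sin(6t).

-3*exp(-2*t)*sin(6*t) - 3*exp(-2*t)*cos(6*t)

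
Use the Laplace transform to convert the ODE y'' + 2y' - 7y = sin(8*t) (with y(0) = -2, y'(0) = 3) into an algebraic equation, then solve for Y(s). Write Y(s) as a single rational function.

Transform both sides with L{·}.
The derivative rules (L{y''} = s^2 Y - s·y(0) - y'(0) and L{y'} = sY - y(0), with y(0) = -2, y'(0) = 3) turn the left side into (s^2 + 2*s - 7)Y - (-2*s - 1).
The right side is L{sin(8*t)} = 8/(s^2 + 64).
So (s^2 + 2*s - 7)Y = 8/(s^2 + 64) + (-2*s - 1).
Solve for Y(s) and write it as one ratio of polynomials.

Y(s) = (-2*s^3 - s^2 - 128*s - 56)/(s^4 + 2*s^3 + 57*s^2 + 128*s - 448)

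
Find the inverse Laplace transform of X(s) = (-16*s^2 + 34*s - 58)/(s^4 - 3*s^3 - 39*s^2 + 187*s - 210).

-4*exp(5*t) + 5*exp(3*t) - 2*exp(2*t) + exp(-7*t)

Factor the denominator: s^4 - 3*s^3 - 39*s^2 + 187*s - 210 = (s - 5)*(s - 3)*(s - 2)*(s + 7).
Partial fraction decomposition gives [1/(s + 7)] + [-4/(s - 5)] + [-2/(s - 2)] + [5/(s - 3)].
Invert each term: 1/(s + 7) ↔ e^(-7t); -4/(s - 5) ↔ -4e^(5t); -2/(s - 2) ↔ -2e^(2t); 5/(s - 3) ↔ 5e^(3t).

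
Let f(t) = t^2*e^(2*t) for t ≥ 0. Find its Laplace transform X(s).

X(s) = 2/(s - 2)^3

L{e^(2t)} = 1/(s - 2).
Then apply L{t^2·g(t)} = (-1)^2 d^2/ds^2[G(s)] with G(s) = 1/(s - 2):
differentiating 2 times and applying the sign gives 2/(s - 2)^3.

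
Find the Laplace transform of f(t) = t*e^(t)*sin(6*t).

12*(s - 1)/(s^2 - 2*s + 37)^2

L{sin(6t)} = 6/(s^2 + 36).
Multiplying by e^(t) shifts s → s - 1, so L{e^(t)*sin(6*t)} = 6/((s - 1)^2 + 36).
Then apply L{t·g(t)} = -d/ds[G(s)] with G(s) = 6/((s - 1)^2 + 36):
differentiating 1 time and applying the sign gives 12*(s - 1)/(s^2 - 2*s + 37)^2.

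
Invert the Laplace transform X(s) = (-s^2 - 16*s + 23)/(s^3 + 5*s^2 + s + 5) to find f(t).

f(t) = 4*sin(t) - 4*cos(t) + 3*exp(-5*t)

Factor the denominator: s^3 + 5*s^2 + s + 5 = (s + 5)*(s^2 + 1).
Partial fraction decomposition gives [3/(s + 5)] + [-4*s/(s^2 + 1)] + [4/(s^2 + 1)].
Invert each term: 3/(s + 5) ↔ 3e^(-5t); -4·s/(s^2 + 1) ↔ -4cos(t); 4·1/(s^2 + 1) ↔ 4sin(t).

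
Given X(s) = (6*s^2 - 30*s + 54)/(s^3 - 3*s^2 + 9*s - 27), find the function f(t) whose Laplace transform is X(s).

f(t) = exp(3*t) - 5*sin(3*t) + 5*cos(3*t)

Factor the denominator: s^3 - 3*s^2 + 9*s - 27 = (s - 3)*(s^2 + 9).
Partial fraction decomposition gives [1/(s - 3)] + [5*s/(s^2 + 9)] + [-15/(s^2 + 9)].
Invert each term: 1/(s - 3) ↔ e^(3t); 5·s/(s^2 + 9) ↔ 5cos(3t); -5·3/(s^2 + 9) ↔ -5sin(3t).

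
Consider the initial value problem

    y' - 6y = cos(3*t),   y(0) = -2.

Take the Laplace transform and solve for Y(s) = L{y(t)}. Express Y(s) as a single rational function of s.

Apply the Laplace transform to the equation.
With L{y'} = sY - y(0) = sY - (-2): the LHS transforms to (s - 6)Y - (-2).
The right side is L{cos(3*t)} = s/(s^2 + 9).
So (s - 6)Y = s/(s^2 + 9) + (-2).
Solve for Y(s) and write it as one ratio of polynomials.

Y(s) = (-2*s^2 + s - 18)/(s^3 - 6*s^2 + 9*s - 54)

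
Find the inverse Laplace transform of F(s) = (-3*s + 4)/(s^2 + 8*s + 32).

4*exp(-4*t)*sin(4*t) - 3*exp(-4*t)*cos(4*t)

Complete the square in the denominator: s^2 + 8*s + 32 = (s + 4)^2 + 4^2.
Split the numerator to match: -3*s + 4 = -3·(s + 4) + 4·4.
Invert each term: -3·(s + 4)/((s + 4)^2 + 16) ↔ -3e^(-4t)cos(4t); 4·4/((s + 4)^2 + 16) ↔ 4e^(-4t)sin(4t).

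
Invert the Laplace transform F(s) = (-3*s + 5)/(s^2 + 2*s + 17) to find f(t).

Complete the square in the denominator: s^2 + 2*s + 17 = (s + 1)^2 + 4^2.
Split the numerator to match: -3*s + 5 = -3·(s + 1) + 2·4.
Invert each term: -3·(s + 1)/((s + 1)^2 + 16) ↔ -3e^(-t)cos(4t); 2·4/((s + 1)^2 + 16) ↔ 2e^(-t)sin(4t).

f(t) = 2*exp(-t)*sin(4*t) - 3*exp(-t)*cos(4*t)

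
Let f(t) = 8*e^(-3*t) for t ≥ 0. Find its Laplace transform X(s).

L{8} = 8/s.
By the first shifting theorem, multiplying by e^(-3t) replaces s with s + 3.

X(s) = 8/(s + 3)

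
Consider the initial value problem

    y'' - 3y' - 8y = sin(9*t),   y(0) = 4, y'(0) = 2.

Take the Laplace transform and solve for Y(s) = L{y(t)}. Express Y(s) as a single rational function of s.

Y(s) = (4*s^3 - 10*s^2 + 324*s - 801)/(s^4 - 3*s^3 + 73*s^2 - 243*s - 648)

Laplace-transform each side.
The derivative rules (L{y''} = s^2 Y - s·y(0) - y'(0) and L{y'} = sY - y(0), with y(0) = 4, y'(0) = 2) turn the left side into (s^2 - 3*s - 8)Y - (4*s - 10).
The right side is L{sin(9*t)} = 9/(s^2 + 81).
So (s^2 - 3*s - 8)Y = 9/(s^2 + 81) + (4*s - 10).
Isolate Y and clear denominators.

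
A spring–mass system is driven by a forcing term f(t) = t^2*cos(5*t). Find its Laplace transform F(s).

F(s) = 2*s*(s^2 - 75)/(s^2 + 25)^3

L{cos(5t)} = s/(s^2 + 25).
Then apply L{t^2·g(t)} = (-1)^2 d^2/ds^2[G(s)] with G(s) = s/(s^2 + 25):
differentiating 2 times and applying the sign gives 2*s*(s^2 - 75)/(s^2 + 25)^3.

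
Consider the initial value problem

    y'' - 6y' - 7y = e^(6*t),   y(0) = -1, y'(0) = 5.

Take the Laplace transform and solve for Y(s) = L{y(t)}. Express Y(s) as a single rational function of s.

Laplace-transform each side.
With L{y''} = s^2 Y - s·y(0) - y'(0) and L{y'} = sY - y(0), with y(0) = -1, y'(0) = 5: the LHS transforms to (s^2 - 6*s - 7)Y - (-s + 11).
The right side is L{e^(6*t)} = 1/(s - 6).
So (s^2 - 6*s - 7)Y = 1/(s - 6) + (-s + 11).
Divide through and combine into a single rational function.

Y(s) = (-s^2 + 17*s - 65)/(s^3 - 12*s^2 + 29*s + 42)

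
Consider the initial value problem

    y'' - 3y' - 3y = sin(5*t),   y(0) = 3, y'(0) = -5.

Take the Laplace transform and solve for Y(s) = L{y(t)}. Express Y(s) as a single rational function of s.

Transform both sides with L{·}.
Using L{y''} = s^2 Y - s·y(0) - y'(0) and L{y'} = sY - y(0), with y(0) = 3, y'(0) = -5, the left side becomes (s^2 - 3*s - 3)Y - (3*s - 14).
The right side is L{sin(5*t)} = 5/(s^2 + 25).
So (s^2 - 3*s - 3)Y = 5/(s^2 + 25) + (3*s - 14).
Isolate Y and clear denominators.

Y(s) = (3*s^3 - 14*s^2 + 75*s - 345)/(s^4 - 3*s^3 + 22*s^2 - 75*s - 75)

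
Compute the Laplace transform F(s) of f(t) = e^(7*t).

F(s) = 1/(s - 7)

L{e^(7t)} = 1/(s - 7).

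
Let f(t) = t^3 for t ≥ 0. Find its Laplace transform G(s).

L{t^3} = 3!/s^4 = 6/s^4.

G(s) = 6/s^4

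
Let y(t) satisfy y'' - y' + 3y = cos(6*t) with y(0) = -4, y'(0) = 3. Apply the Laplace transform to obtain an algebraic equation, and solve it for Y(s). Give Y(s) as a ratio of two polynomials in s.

Y(s) = (-4*s^3 + 7*s^2 - 143*s + 252)/(s^4 - s^3 + 39*s^2 - 36*s + 108)

Laplace-transform each side.
Using L{y''} = s^2 Y - s·y(0) - y'(0) and L{y'} = sY - y(0), with y(0) = -4, y'(0) = 3, the left side becomes (s^2 - s + 3)Y - (-4*s + 7).
The right side is L{cos(6*t)} = s/(s^2 + 36).
So (s^2 - s + 3)Y = s/(s^2 + 36) + (-4*s + 7).
Divide through and combine into a single rational function.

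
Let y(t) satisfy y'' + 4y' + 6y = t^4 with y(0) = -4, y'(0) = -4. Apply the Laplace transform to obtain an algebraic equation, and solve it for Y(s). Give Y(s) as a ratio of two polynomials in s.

Y(s) = (-4*s^6 - 20*s^5 + 24)/(s^7 + 4*s^6 + 6*s^5)

Apply the Laplace transform to the equation.
With L{y''} = s^2 Y - s·y(0) - y'(0) and L{y'} = sY - y(0), with y(0) = -4, y'(0) = -4: the LHS transforms to (s^2 + 4*s + 6)Y - (-4*s - 20).
The right side is L{t^4} = 24/s^5.
So (s^2 + 4*s + 6)Y = 24/s^5 + (-4*s - 20).
Divide through and combine into a single rational function.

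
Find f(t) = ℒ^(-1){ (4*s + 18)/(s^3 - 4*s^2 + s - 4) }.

Factor the denominator: s^3 - 4*s^2 + s - 4 = (s - 4)*(s^2 + 1).
Partial fraction decomposition gives [2/(s - 4)] + [-2*s/(s^2 + 1)] + [-4/(s^2 + 1)].
Invert each term: 2/(s - 4) ↔ 2e^(4t); -2·s/(s^2 + 1) ↔ -2cos(t); -4·1/(s^2 + 1) ↔ -4sin(t).

f(t) = 2*exp(4*t) - 4*sin(t) - 2*cos(t)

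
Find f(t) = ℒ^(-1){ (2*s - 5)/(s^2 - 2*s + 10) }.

f(t) = -exp(t)*sin(3*t) + 2*exp(t)*cos(3*t)

Complete the square in the denominator: s^2 - 2*s + 10 = (s - 1)^2 + 3^2.
Split the numerator to match: 2*s - 5 = 2·(s - 1) - 1·3.
Invert each term: 2·(s - 1)/((s - 1)^2 + 9) ↔ 2e^(t)cos(3t); -1·3/((s - 1)^2 + 9) ↔ -e^(t)sin(3t).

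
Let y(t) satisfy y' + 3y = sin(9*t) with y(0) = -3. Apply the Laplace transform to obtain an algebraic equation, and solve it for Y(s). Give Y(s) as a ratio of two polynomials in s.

Y(s) = (-3*s^2 - 234)/(s^3 + 3*s^2 + 81*s + 243)

Apply the Laplace transform to the equation.
Using L{y'} = sY - y(0) = sY - (-3), the left side becomes (s + 3)Y - (-3).
The right side is L{sin(9*t)} = 9/(s^2 + 81).
So (s + 3)Y = 9/(s^2 + 81) + (-3).
Solve for Y(s) and write it as one ratio of polynomials.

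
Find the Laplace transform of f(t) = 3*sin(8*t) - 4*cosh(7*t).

Apply the Laplace transform termwise.
(3)·[L{sin(8t)} = 8/(s^2 + 64)]; (-4)·[L{cosh(7t)} = s/(s^2 - 49)].

-4*s/(s^2 - 49) + 24/(s^2 + 64)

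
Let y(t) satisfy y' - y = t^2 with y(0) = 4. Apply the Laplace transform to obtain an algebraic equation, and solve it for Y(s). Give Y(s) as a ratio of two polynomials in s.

Apply the Laplace transform to the equation.
The derivative rules (L{y'} = sY - y(0) = sY - 4) turn the left side into (s - 1)Y - (4).
The right side is L{t^2} = 2/s^3.
So (s - 1)Y = 2/s^3 + (4).
Divide through and combine into a single rational function.

Y(s) = (4*s^3 + 2)/(s^4 - s^3)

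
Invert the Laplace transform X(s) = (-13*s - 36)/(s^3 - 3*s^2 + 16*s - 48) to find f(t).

Factor the denominator: s^3 - 3*s^2 + 16*s - 48 = (s - 3)*(s^2 + 16).
Partial fraction decomposition gives [-3/(s - 3)] + [3*s/(s^2 + 16)] + [-4/(s^2 + 16)].
Invert each term: -3/(s - 3) ↔ -3e^(3t); 3·s/(s^2 + 16) ↔ 3cos(4t); -1·4/(s^2 + 16) ↔ -sin(4t).

f(t) = -3*exp(3*t) - sin(4*t) + 3*cos(4*t)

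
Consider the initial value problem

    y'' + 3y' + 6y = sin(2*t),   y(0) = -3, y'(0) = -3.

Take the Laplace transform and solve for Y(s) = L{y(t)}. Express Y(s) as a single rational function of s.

Apply the Laplace transform to the equation.
The derivative rules (L{y''} = s^2 Y - s·y(0) - y'(0) and L{y'} = sY - y(0), with y(0) = -3, y'(0) = -3) turn the left side into (s^2 + 3*s + 6)Y - (-3*s - 12).
The right side is L{sin(2*t)} = 2/(s^2 + 4).
So (s^2 + 3*s + 6)Y = 2/(s^2 + 4) + (-3*s - 12).
Divide through and combine into a single rational function.

Y(s) = (-3*s^3 - 12*s^2 - 12*s - 46)/(s^4 + 3*s^3 + 10*s^2 + 12*s + 24)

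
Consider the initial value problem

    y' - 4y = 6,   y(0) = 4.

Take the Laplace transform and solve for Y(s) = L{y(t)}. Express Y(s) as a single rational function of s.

Y(s) = (4*s + 6)/(s^2 - 4*s)

Take the Laplace transform of both sides.
With L{y'} = sY - y(0) = sY - 4: the LHS transforms to (s - 4)Y - (4).
The right side is L{6} = 6/s.
So (s - 4)Y = 6/s + (4).
Solve for Y(s) and write it as one ratio of polynomials.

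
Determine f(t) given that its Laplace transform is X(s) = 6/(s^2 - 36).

f(t) = sinh(6*t)

Since L{sinh(6t)} = 6/(s^2 - 36), the inverse is sinh(6*t).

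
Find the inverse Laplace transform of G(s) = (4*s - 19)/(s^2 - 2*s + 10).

-5*exp(t)*sin(3*t) + 4*exp(t)*cos(3*t)

Complete the square in the denominator: s^2 - 2*s + 10 = (s - 1)^2 + 3^2.
Split the numerator to match: 4*s - 19 = 4·(s - 1) - 5·3.
Invert each term: 4·(s - 1)/((s - 1)^2 + 9) ↔ 4e^(t)cos(3t); -5·3/((s - 1)^2 + 9) ↔ -5e^(t)sin(3t).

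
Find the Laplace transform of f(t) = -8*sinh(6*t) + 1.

-48/(s^2 - 36) + 1/s

Apply the Laplace transform termwise.
L{1} = 1/s; (-8)·[L{sinh(6t)} = 6/(s^2 - 36)].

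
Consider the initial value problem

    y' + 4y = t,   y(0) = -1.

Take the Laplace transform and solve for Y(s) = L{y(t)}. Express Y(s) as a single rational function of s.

Y(s) = (-s^2 + 1)/(s^3 + 4*s^2)

Apply the Laplace transform to the equation.
Using L{y'} = sY - y(0) = sY - (-1), the left side becomes (s + 4)Y - (-1).
The right side is L{t} = s^(-2).
So (s + 4)Y = s^(-2) + (-1).
Isolate Y and clear denominators.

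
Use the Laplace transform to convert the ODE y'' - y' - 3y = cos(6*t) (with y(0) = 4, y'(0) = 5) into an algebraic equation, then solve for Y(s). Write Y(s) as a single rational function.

Laplace-transform each side.
The derivative rules (L{y''} = s^2 Y - s·y(0) - y'(0) and L{y'} = sY - y(0), with y(0) = 4, y'(0) = 5) turn the left side into (s^2 - s - 3)Y - (4*s + 1).
The right side is L{cos(6*t)} = s/(s^2 + 36).
So (s^2 - s - 3)Y = s/(s^2 + 36) + (4*s + 1).
Isolate Y and clear denominators.

Y(s) = (4*s^3 + s^2 + 145*s + 36)/(s^4 - s^3 + 33*s^2 - 36*s - 108)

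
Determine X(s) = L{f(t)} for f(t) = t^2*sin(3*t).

X(s) = 18*(s^2 - 3)/(s^2 + 9)^3

L{sin(3t)} = 3/(s^2 + 9).
Then apply L{t^2·g(t)} = (-1)^2 d^2/ds^2[G(s)] with G(s) = 3/(s^2 + 9):
differentiating 2 times and applying the sign gives 18*(s^2 - 3)/(s^2 + 9)^3.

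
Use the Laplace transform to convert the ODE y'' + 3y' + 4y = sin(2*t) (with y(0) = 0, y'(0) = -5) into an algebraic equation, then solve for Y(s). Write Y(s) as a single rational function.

Apply the Laplace transform to the equation.
Using L{y''} = s^2 Y - s·y(0) - y'(0) and L{y'} = sY - y(0), with y(0) = 0, y'(0) = -5, the left side becomes (s^2 + 3*s + 4)Y - (-5).
The right side is L{sin(2*t)} = 2/(s^2 + 4).
So (s^2 + 3*s + 4)Y = 2/(s^2 + 4) + (-5).
Divide through and combine into a single rational function.

Y(s) = (-5*s^2 - 18)/(s^4 + 3*s^3 + 8*s^2 + 12*s + 16)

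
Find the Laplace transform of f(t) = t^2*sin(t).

L{sin(t)} = 1/(s^2 + 1).
Then apply L{t^2·g(t)} = (-1)^2 d^2/ds^2[H(s)] with H(s) = 1/(s^2 + 1):
differentiating 2 times and applying the sign gives 2*(3*s^2 - 1)/(s^2 + 1)^3.

2*(3*s^2 - 1)/(s^2 + 1)^3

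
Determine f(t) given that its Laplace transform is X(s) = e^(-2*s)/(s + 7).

f(t) = Heaviside(t - 2)*(exp(-7*t + 14))

The factor e^(-2s) signals a time shift by c = 2 (second shifting theorem).
L{e^(-7t)} = 1/(s + 7), so L^-1{1/(s + 7)} = e^(-7*t).
Hence the inverse is u(t - 2) times that function evaluated at t - 2.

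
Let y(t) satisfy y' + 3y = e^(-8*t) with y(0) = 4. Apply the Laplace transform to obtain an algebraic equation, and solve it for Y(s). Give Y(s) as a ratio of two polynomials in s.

Take the Laplace transform of both sides.
The derivative rules (L{y'} = sY - y(0) = sY - 4) turn the left side into (s + 3)Y - (4).
The right side is L{e^(-8*t)} = 1/(s + 8).
So (s + 3)Y = 1/(s + 8) + (4).
Solve for Y(s) and write it as one ratio of polynomials.

Y(s) = (4*s + 33)/(s^2 + 11*s + 24)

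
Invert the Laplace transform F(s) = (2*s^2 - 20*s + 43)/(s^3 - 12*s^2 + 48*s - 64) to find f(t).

Factor the denominator: s^3 - 12*s^2 + 48*s - 64 = (s - 4)^3.
Partial fraction decomposition gives [2/(s - 4)] + [-4/(s - 4)^2] + [-5/(s - 4)^3].
Invert each term: 2/(s - 4) ↔ 2e^(4t); -4/(s - 4)^2 ↔ -4t·e^(4t); -5/(s - 4)^3 ↔ (-5/2)t^2·e^(4t).

f(t) = -5*t^2*exp(4*t)/2 - 4*t*exp(4*t) + 2*exp(4*t)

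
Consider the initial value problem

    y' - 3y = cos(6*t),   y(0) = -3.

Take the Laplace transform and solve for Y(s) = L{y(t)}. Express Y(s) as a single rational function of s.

Y(s) = (-3*s^2 + s - 108)/(s^3 - 3*s^2 + 36*s - 108)

Take the Laplace transform of both sides.
Using L{y'} = sY - y(0) = sY - (-3), the left side becomes (s - 3)Y - (-3).
The right side is L{cos(6*t)} = s/(s^2 + 36).
So (s - 3)Y = s/(s^2 + 36) + (-3).
Solve for Y(s) and write it as one ratio of polynomials.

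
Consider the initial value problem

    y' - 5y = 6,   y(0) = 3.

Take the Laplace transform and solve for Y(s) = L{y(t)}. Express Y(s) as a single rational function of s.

Y(s) = (3*s + 6)/(s^2 - 5*s)

Transform both sides with L{·}.
With L{y'} = sY - y(0) = sY - 3: the LHS transforms to (s - 5)Y - (3).
The right side is L{6} = 6/s.
So (s - 5)Y = 6/s + (3).
Isolate Y and clear denominators.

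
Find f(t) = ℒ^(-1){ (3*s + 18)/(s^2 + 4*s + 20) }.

f(t) = 3*exp(-2*t)*sin(4*t) + 3*exp(-2*t)*cos(4*t)

Complete the square in the denominator: s^2 + 4*s + 20 = (s + 2)^2 + 4^2.
Split the numerator to match: 3*s + 18 = 3·(s + 2) + 3·4.
Invert each term: 3·(s + 2)/((s + 2)^2 + 16) ↔ 3e^(-2t)cos(4t); 3·4/((s + 2)^2 + 16) ↔ 3e^(-2t)sin(4t).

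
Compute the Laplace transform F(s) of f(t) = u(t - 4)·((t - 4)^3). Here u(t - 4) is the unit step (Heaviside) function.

By the second shifting theorem, L{u(t - c)·g(t - c)} = e^(-cs)·G(s) with c = 4 and G(s) = L{g(t)}.
L{t^3} = 3!/s^4 = 6/s^4.

F(s) = 6*exp(-4*s)/s^4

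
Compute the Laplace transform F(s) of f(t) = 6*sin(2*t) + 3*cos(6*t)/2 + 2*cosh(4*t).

The transform is linear, so treat each term independently.
(6)·[L{sin(2t)} = 2/(s^2 + 4)]; (2)·[L{cosh(4t)} = s/(s^2 - 16)]; (3/2)·[L{cos(6t)} = s/(s^2 + 36)].

F(s) = 3*s/(2*(s^2 + 36)) + 2*s/(s^2 - 16) + 12/(s^2 + 4)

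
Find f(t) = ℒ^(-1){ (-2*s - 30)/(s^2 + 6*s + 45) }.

Complete the square in the denominator: s^2 + 6*s + 45 = (s + 3)^2 + 6^2.
Split the numerator to match: -2*s - 30 = -2·(s + 3) - 4·6.
Invert each term: -2·(s + 3)/((s + 3)^2 + 36) ↔ -2e^(-3t)cos(6t); -4·6/((s + 3)^2 + 36) ↔ -4e^(-3t)sin(6t).

f(t) = -4*exp(-3*t)*sin(6*t) - 2*exp(-3*t)*cos(6*t)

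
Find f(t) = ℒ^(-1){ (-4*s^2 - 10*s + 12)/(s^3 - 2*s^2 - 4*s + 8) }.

f(t) = -6*t*exp(2*t) - 5*exp(2*t) + exp(-2*t)

Factor the denominator: s^3 - 2*s^2 - 4*s + 8 = (s - 2)^2*(s + 2).
Partial fraction decomposition gives [-5/(s - 2)] + [-6/(s - 2)^2] + [1/(s + 2)].
Invert each term: -5/(s - 2) ↔ -5e^(2t); -6/(s - 2)^2 ↔ -6t·e^(2t); 1/(s + 2) ↔ e^(-2t).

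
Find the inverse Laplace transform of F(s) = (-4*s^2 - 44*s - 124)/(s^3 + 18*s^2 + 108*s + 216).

-2*t^2*exp(-6*t) + 4*t*exp(-6*t) - 4*exp(-6*t)

Factor the denominator: s^3 + 18*s^2 + 108*s + 216 = (s + 6)^3.
Partial fraction decomposition gives [-4/(s + 6)] + [4/(s + 6)^2] + [-4/(s + 6)^3].
Invert each term: -4/(s + 6) ↔ -4e^(-6t); 4/(s + 6)^2 ↔ 4t·e^(-6t); -4/(s + 6)^3 ↔ (-2)t^2·e^(-6t).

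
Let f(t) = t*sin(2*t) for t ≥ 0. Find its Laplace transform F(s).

F(s) = 4*s/(s^2 + 4)^2

L{sin(2t)} = 2/(s^2 + 4).
Then apply L{t·g(t)} = -d/ds[G(s)] with G(s) = 2/(s^2 + 4):
differentiating 1 time and applying the sign gives 4*s/(s^2 + 4)^2.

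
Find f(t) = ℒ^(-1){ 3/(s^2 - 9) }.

f(t) = sinh(3*t)

Since L{sinh(3t)} = 3/(s^2 - 9), the inverse is sinh(3*t).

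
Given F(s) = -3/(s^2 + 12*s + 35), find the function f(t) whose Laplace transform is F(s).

Rewrite the denominator: s^2 + 12*s + 35 = (s + 6)^2 - 1.
The form in (s + 6) signals a first-shifting-theorem factor e^(-6t).
Since L{sinh(t)} = 1/(s^2 - 1), the inverse is exp(-6*t)*sinh(t), scaled by -3.

f(t) = -3*exp(-6*t)*sinh(t)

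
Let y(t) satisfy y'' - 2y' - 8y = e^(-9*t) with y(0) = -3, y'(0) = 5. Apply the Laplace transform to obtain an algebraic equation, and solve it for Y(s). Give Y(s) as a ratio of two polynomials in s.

Y(s) = (-3*s^2 - 16*s + 100)/(s^3 + 7*s^2 - 26*s - 72)

Take the Laplace transform of both sides.
With L{y''} = s^2 Y - s·y(0) - y'(0) and L{y'} = sY - y(0), with y(0) = -3, y'(0) = 5: the LHS transforms to (s^2 - 2*s - 8)Y - (-3*s + 11).
The right side is L{e^(-9*t)} = 1/(s + 9).
So (s^2 - 2*s - 8)Y = 1/(s + 9) + (-3*s + 11).
Solve for Y(s) and write it as one ratio of polynomials.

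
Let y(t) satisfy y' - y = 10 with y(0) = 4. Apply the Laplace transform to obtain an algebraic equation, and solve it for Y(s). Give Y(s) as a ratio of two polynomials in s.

Y(s) = (4*s + 10)/(s^2 - s)

Transform both sides with L{·}.
The derivative rules (L{y'} = sY - y(0) = sY - 4) turn the left side into (s - 1)Y - (4).
The right side is L{10} = 10/s.
So (s - 1)Y = 10/s + (4).
Divide through and combine into a single rational function.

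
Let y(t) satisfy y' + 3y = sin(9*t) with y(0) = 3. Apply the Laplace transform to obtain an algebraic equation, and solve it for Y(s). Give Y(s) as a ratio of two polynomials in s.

Y(s) = (3*s^2 + 252)/(s^3 + 3*s^2 + 81*s + 243)

Transform both sides with L{·}.
The derivative rules (L{y'} = sY - y(0) = sY - 3) turn the left side into (s + 3)Y - (3).
The right side is L{sin(9*t)} = 9/(s^2 + 81).
So (s + 3)Y = 9/(s^2 + 81) + (3).
Divide through and combine into a single rational function.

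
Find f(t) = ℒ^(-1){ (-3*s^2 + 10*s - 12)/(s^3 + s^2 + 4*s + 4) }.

f(t) = 4*sin(2*t) + 2*cos(2*t) - 5*exp(-t)

Factor the denominator: s^3 + s^2 + 4*s + 4 = (s + 1)*(s^2 + 4).
Partial fraction decomposition gives [-5/(s + 1)] + [2*s/(s^2 + 4)] + [8/(s^2 + 4)].
Invert each term: -5/(s + 1) ↔ -5e^(-t); 2·s/(s^2 + 4) ↔ 2cos(2t); 4·2/(s^2 + 4) ↔ 4sin(2t).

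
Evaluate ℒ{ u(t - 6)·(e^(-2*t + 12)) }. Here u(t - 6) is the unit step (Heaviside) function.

exp(-6*s)/(s + 2)

By the second shifting theorem, L{u(t - c)·g(t - c)} = e^(-cs)·G(s) with c = 6 and G(s) = L{g(t)}.
L{e^(-2t)} = 1/(s + 2).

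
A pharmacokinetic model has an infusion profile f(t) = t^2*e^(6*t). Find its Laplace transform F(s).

L{e^(6t)} = 1/(s - 6).
Then apply L{t^2·g(t)} = (-1)^2 d^2/ds^2[G(s)] with G(s) = 1/(s - 6):
differentiating 2 times and applying the sign gives 2/(s - 6)^3.

F(s) = 2/(s - 6)^3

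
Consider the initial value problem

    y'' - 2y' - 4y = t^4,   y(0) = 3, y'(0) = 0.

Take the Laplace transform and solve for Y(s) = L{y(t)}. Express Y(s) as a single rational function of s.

Take the Laplace transform of both sides.
Using L{y''} = s^2 Y - s·y(0) - y'(0) and L{y'} = sY - y(0), with y(0) = 3, y'(0) = 0, the left side becomes (s^2 - 2*s - 4)Y - (3*s - 6).
The right side is L{t^4} = 24/s^5.
So (s^2 - 2*s - 4)Y = 24/s^5 + (3*s - 6).
Isolate Y and clear denominators.

Y(s) = (3*s^6 - 6*s^5 + 24)/(s^7 - 2*s^6 - 4*s^5)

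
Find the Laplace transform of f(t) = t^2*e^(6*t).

L{e^(6t)} = 1/(s - 6).
Then apply L{t^2·g(t)} = (-1)^2 d^2/ds^2[G(s)] with G(s) = 1/(s - 6):
differentiating 2 times and applying the sign gives 2/(s - 6)^3.

2/(s - 6)^3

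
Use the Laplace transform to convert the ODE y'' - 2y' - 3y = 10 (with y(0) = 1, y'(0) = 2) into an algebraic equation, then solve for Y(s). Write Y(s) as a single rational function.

Take the Laplace transform of both sides.
The derivative rules (L{y''} = s^2 Y - s·y(0) - y'(0) and L{y'} = sY - y(0), with y(0) = 1, y'(0) = 2) turn the left side into (s^2 - 2*s - 3)Y - (s).
The right side is L{10} = 10/s.
So (s^2 - 2*s - 3)Y = 10/s + (s).
Isolate Y and clear denominators.

Y(s) = (s^2 + 10)/(s^3 - 2*s^2 - 3*s)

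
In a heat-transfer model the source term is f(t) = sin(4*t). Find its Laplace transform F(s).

L{sin(4t)} = 4/(s^2 + 16).

F(s) = 4/(s^2 + 16)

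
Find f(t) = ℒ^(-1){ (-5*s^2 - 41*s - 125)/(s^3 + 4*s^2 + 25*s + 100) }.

f(t) = -5*sin(5*t) - 4*cos(5*t) - exp(-4*t)

Factor the denominator: s^3 + 4*s^2 + 25*s + 100 = (s + 4)*(s^2 + 25).
Partial fraction decomposition gives [-1/(s + 4)] + [-4*s/(s^2 + 25)] + [-25/(s^2 + 25)].
Invert each term: -1/(s + 4) ↔ -e^(-4t); -4·s/(s^2 + 25) ↔ -4cos(5t); -5·5/(s^2 + 25) ↔ -5sin(5t).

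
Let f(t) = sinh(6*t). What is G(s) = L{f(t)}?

L{sinh(6t)} = 6/(s^2 - 36).

G(s) = 6/(s^2 - 36)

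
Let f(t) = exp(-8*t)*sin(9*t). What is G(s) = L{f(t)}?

L{sin(9t)} = 9/(s^2 + 81).
By the first shifting theorem, multiplying by e^(-8t) replaces s with s + 8.

G(s) = 9/((s + 8)^2 + 81)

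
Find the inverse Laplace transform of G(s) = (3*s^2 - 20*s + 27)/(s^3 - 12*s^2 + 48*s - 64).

Factor the denominator: s^3 - 12*s^2 + 48*s - 64 = (s - 4)^3.
Partial fraction decomposition gives [3/(s - 4)] + [4/(s - 4)^2] + [-5/(s - 4)^3].
Invert each term: 3/(s - 4) ↔ 3e^(4t); 4/(s - 4)^2 ↔ 4t·e^(4t); -5/(s - 4)^3 ↔ (-5/2)t^2·e^(4t).

-5*t^2*exp(4*t)/2 + 4*t*exp(4*t) + 3*exp(4*t)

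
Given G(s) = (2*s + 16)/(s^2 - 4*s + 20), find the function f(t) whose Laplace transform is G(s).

f(t) = 5*exp(2*t)*sin(4*t) + 2*exp(2*t)*cos(4*t)

Complete the square in the denominator: s^2 - 4*s + 20 = (s - 2)^2 + 4^2.
Split the numerator to match: 2*s + 16 = 2·(s - 2) + 5·4.
Invert each term: 2·(s - 2)/((s - 2)^2 + 16) ↔ 2e^(2t)cos(4t); 5·4/((s - 2)^2 + 16) ↔ 5e^(2t)sin(4t).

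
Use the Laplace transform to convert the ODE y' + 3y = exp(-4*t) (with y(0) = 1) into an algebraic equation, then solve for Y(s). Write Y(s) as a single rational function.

Y(s) = (s + 5)/(s^2 + 7*s + 12)

Take the Laplace transform of both sides.
With L{y'} = sY - y(0) = sY - 1: the LHS transforms to (s + 3)Y - (1).
The right side is L{exp(-4*t)} = 1/(s + 4).
So (s + 3)Y = 1/(s + 4) + (1).
Isolate Y and clear denominators.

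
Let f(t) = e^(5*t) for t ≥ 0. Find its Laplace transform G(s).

G(s) = 1/(s - 5)

L{e^(5t)} = 1/(s - 5).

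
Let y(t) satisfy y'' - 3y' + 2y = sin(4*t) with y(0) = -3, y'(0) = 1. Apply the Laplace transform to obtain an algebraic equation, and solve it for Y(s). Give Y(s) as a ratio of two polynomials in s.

Transform both sides with L{·}.
Using L{y''} = s^2 Y - s·y(0) - y'(0) and L{y'} = sY - y(0), with y(0) = -3, y'(0) = 1, the left side becomes (s^2 - 3*s + 2)Y - (-3*s + 10).
The right side is L{sin(4*t)} = 4/(s^2 + 16).
So (s^2 - 3*s + 2)Y = 4/(s^2 + 16) + (-3*s + 10).
Solve for Y(s) and write it as one ratio of polynomials.

Y(s) = (-3*s^3 + 10*s^2 - 48*s + 164)/(s^4 - 3*s^3 + 18*s^2 - 48*s + 32)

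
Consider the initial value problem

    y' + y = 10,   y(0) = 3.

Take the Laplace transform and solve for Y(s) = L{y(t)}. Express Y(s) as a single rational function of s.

Y(s) = (3*s + 10)/(s^2 + s)

Transform both sides with L{·}.
Using L{y'} = sY - y(0) = sY - 3, the left side becomes (s + 1)Y - (3).
The right side is L{10} = 10/s.
So (s + 1)Y = 10/s + (3).
Divide through and combine into a single rational function.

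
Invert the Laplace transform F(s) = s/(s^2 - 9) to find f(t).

Since L{cosh(3t)} = s/(s^2 - 9), the inverse is cosh(3*t).

f(t) = cosh(3*t)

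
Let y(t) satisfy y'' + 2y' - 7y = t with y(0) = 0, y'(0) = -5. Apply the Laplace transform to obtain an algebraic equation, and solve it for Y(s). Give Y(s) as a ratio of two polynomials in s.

Y(s) = (-5*s^2 + 1)/(s^4 + 2*s^3 - 7*s^2)

Transform both sides with L{·}.
With L{y''} = s^2 Y - s·y(0) - y'(0) and L{y'} = sY - y(0), with y(0) = 0, y'(0) = -5: the LHS transforms to (s^2 + 2*s - 7)Y - (-5).
The right side is L{t} = s^(-2).
So (s^2 + 2*s - 7)Y = s^(-2) + (-5).
Isolate Y and clear denominators.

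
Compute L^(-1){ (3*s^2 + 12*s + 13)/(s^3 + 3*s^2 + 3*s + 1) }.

Factor the denominator: s^3 + 3*s^2 + 3*s + 1 = (s + 1)^3.
Partial fraction decomposition gives [3/(s + 1)] + [6/(s + 1)^2] + [4/(s + 1)^3].
Invert each term: 3/(s + 1) ↔ 3e^(-t); 6/(s + 1)^2 ↔ 6t·e^(-t); 4/(s + 1)^3 ↔ (2)t^2·e^(-t).

2*t^2*exp(-t) + 6*t*exp(-t) + 3*exp(-t)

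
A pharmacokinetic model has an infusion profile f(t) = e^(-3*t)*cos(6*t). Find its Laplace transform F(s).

F(s) = (s + 3)/((s + 3)^2 + 36)

L{cos(6t)} = s/(s^2 + 36).
By the first shifting theorem, multiplying by e^(-3t) replaces s with s + 3.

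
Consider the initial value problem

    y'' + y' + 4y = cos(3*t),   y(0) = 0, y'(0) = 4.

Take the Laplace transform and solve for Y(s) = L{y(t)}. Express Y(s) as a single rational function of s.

Y(s) = (4*s^2 + s + 36)/(s^4 + s^3 + 13*s^2 + 9*s + 36)

Apply the Laplace transform to the equation.
The derivative rules (L{y''} = s^2 Y - s·y(0) - y'(0) and L{y'} = sY - y(0), with y(0) = 0, y'(0) = 4) turn the left side into (s^2 + s + 4)Y - (4).
The right side is L{cos(3*t)} = s/(s^2 + 9).
So (s^2 + s + 4)Y = s/(s^2 + 9) + (4).
Solve for Y(s) and write it as one ratio of polynomials.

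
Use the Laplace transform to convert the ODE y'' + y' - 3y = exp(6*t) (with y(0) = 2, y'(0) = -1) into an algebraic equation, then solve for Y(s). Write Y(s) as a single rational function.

Transform both sides with L{·}.
Using L{y''} = s^2 Y - s·y(0) - y'(0) and L{y'} = sY - y(0), with y(0) = 2, y'(0) = -1, the left side becomes (s^2 + s - 3)Y - (2*s + 1).
The right side is L{exp(6*t)} = 1/(s - 6).
So (s^2 + s - 3)Y = 1/(s - 6) + (2*s + 1).
Divide through and combine into a single rational function.

Y(s) = (2*s^2 - 11*s - 5)/(s^3 - 5*s^2 - 9*s + 18)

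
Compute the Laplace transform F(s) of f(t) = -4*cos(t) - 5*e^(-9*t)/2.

F(s) = -4*s/(s^2 + 1) - 5/(2*(s + 9))

By linearity of the Laplace transform, transform each term separately.
(-5/2)·[L{e^(-9t)} = 1/(s + 9)]; (-4)·[L{cos(t)} = s/(s^2 + 1)].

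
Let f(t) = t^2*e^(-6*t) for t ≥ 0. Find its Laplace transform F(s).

F(s) = 2/(s + 6)^3

L{e^(-6t)} = 1/(s + 6).
Then apply L{t^2·g(t)} = (-1)^2 d^2/ds^2[G(s)] with G(s) = 1/(s + 6):
differentiating 2 times and applying the sign gives 2/(s + 6)^3.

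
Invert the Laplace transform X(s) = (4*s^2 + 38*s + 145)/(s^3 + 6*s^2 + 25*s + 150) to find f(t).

f(t) = 4*sin(5*t) + 3*cos(5*t) + exp(-6*t)

Factor the denominator: s^3 + 6*s^2 + 25*s + 150 = (s + 6)*(s^2 + 25).
Partial fraction decomposition gives [1/(s + 6)] + [3*s/(s^2 + 25)] + [20/(s^2 + 25)].
Invert each term: 1/(s + 6) ↔ e^(-6t); 3·s/(s^2 + 25) ↔ 3cos(5t); 4·5/(s^2 + 25) ↔ 4sin(5t).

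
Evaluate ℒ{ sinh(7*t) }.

7/(s^2 - 49)

L{sinh(7t)} = 7/(s^2 - 49).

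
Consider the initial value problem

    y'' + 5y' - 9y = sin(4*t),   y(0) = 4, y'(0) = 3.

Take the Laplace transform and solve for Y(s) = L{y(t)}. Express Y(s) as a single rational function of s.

Y(s) = (4*s^3 + 23*s^2 + 64*s + 372)/(s^4 + 5*s^3 + 7*s^2 + 80*s - 144)

Laplace-transform each side.
Using L{y''} = s^2 Y - s·y(0) - y'(0) and L{y'} = sY - y(0), with y(0) = 4, y'(0) = 3, the left side becomes (s^2 + 5*s - 9)Y - (4*s + 23).
The right side is L{sin(4*t)} = 4/(s^2 + 16).
So (s^2 + 5*s - 9)Y = 4/(s^2 + 16) + (4*s + 23).
Isolate Y and clear denominators.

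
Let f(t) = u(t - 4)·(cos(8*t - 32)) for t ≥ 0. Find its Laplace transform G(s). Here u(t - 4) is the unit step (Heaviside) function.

G(s) = s*exp(-4*s)/(s^2 + 64)

By the second shifting theorem, L{u(t - c)·g(t - c)} = e^(-cs)·H(s) with c = 4 and H(s) = L{g(t)}.
L{cos(8t)} = s/(s^2 + 64).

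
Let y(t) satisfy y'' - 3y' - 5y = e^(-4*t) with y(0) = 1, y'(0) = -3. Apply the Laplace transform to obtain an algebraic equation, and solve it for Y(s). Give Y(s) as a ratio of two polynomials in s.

Transform both sides with L{·}.
The derivative rules (L{y''} = s^2 Y - s·y(0) - y'(0) and L{y'} = sY - y(0), with y(0) = 1, y'(0) = -3) turn the left side into (s^2 - 3*s - 5)Y - (s - 6).
The right side is L{e^(-4*t)} = 1/(s + 4).
So (s^2 - 3*s - 5)Y = 1/(s + 4) + (s - 6).
Isolate Y and clear denominators.

Y(s) = (s^2 - 2*s - 23)/(s^3 + s^2 - 17*s - 20)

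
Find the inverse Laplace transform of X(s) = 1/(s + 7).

Since L{e^(-7t)} = 1/(s + 7), the inverse is e^(-7*t).

exp(-7*t)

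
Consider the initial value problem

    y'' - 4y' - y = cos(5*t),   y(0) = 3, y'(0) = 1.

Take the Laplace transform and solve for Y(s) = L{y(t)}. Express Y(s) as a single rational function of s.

Y(s) = (3*s^3 - 11*s^2 + 76*s - 275)/(s^4 - 4*s^3 + 24*s^2 - 100*s - 25)

Transform both sides with L{·}.
With L{y''} = s^2 Y - s·y(0) - y'(0) and L{y'} = sY - y(0), with y(0) = 3, y'(0) = 1: the LHS transforms to (s^2 - 4*s - 1)Y - (3*s - 11).
The right side is L{cos(5*t)} = s/(s^2 + 25).
So (s^2 - 4*s - 1)Y = s/(s^2 + 25) + (3*s - 11).
Solve for Y(s) and write it as one ratio of polynomials.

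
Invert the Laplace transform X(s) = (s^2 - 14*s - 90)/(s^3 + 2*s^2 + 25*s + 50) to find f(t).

f(t) = -4*sin(5*t) + 3*cos(5*t) - 2*exp(-2*t)

Factor the denominator: s^3 + 2*s^2 + 25*s + 50 = (s + 2)*(s^2 + 25).
Partial fraction decomposition gives [-2/(s + 2)] + [3*s/(s^2 + 25)] + [-20/(s^2 + 25)].
Invert each term: -2/(s + 2) ↔ -2e^(-2t); 3·s/(s^2 + 25) ↔ 3cos(5t); -4·5/(s^2 + 25) ↔ -4sin(5t).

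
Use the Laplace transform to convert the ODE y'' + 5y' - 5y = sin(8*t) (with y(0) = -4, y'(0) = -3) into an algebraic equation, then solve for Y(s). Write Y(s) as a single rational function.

Apply the Laplace transform to the equation.
With L{y''} = s^2 Y - s·y(0) - y'(0) and L{y'} = sY - y(0), with y(0) = -4, y'(0) = -3: the LHS transforms to (s^2 + 5*s - 5)Y - (-4*s - 23).
The right side is L{sin(8*t)} = 8/(s^2 + 64).
So (s^2 + 5*s - 5)Y = 8/(s^2 + 64) + (-4*s - 23).
Solve for Y(s) and write it as one ratio of polynomials.

Y(s) = (-4*s^3 - 23*s^2 - 256*s - 1464)/(s^4 + 5*s^3 + 59*s^2 + 320*s - 320)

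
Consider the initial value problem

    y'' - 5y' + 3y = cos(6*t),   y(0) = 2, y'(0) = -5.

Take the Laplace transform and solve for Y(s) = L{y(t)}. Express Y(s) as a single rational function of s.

Y(s) = (2*s^3 - 15*s^2 + 73*s - 540)/(s^4 - 5*s^3 + 39*s^2 - 180*s + 108)

Laplace-transform each side.
The derivative rules (L{y''} = s^2 Y - s·y(0) - y'(0) and L{y'} = sY - y(0), with y(0) = 2, y'(0) = -5) turn the left side into (s^2 - 5*s + 3)Y - (2*s - 15).
The right side is L{cos(6*t)} = s/(s^2 + 36).
So (s^2 - 5*s + 3)Y = s/(s^2 + 36) + (2*s - 15).
Isolate Y and clear denominators.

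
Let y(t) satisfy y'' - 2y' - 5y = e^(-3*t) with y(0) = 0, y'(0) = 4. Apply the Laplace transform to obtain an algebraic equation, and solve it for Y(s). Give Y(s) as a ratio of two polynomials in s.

Laplace-transform each side.
Using L{y''} = s^2 Y - s·y(0) - y'(0) and L{y'} = sY - y(0), with y(0) = 0, y'(0) = 4, the left side becomes (s^2 - 2*s - 5)Y - (4).
The right side is L{e^(-3*t)} = 1/(s + 3).
So (s^2 - 2*s - 5)Y = 1/(s + 3) + (4).
Divide through and combine into a single rational function.

Y(s) = (4*s + 13)/(s^3 + s^2 - 11*s - 15)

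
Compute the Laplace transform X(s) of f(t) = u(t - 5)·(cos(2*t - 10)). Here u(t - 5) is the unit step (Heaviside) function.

By the second shifting theorem, L{u(t - c)·g(t - c)} = e^(-cs)·G(s) with c = 5 and G(s) = L{g(t)}.
L{cos(2t)} = s/(s^2 + 4).

X(s) = s*exp(-5*s)/(s^2 + 4)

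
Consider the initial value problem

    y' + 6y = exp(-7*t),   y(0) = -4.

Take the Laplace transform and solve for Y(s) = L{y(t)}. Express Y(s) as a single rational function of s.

Apply the Laplace transform to the equation.
Using L{y'} = sY - y(0) = sY - (-4), the left side becomes (s + 6)Y - (-4).
The right side is L{exp(-7*t)} = 1/(s + 7).
So (s + 6)Y = 1/(s + 7) + (-4).
Isolate Y and clear denominators.

Y(s) = (-4*s - 27)/(s^2 + 13*s + 42)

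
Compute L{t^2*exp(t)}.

2/(s - 1)^3

L{e^(t)} = 1/(s - 1).
Then apply L{t^2·g(t)} = (-1)^2 d^2/ds^2[G(s)] with G(s) = 1/(s - 1):
differentiating 2 times and applying the sign gives 2/(s - 1)^3.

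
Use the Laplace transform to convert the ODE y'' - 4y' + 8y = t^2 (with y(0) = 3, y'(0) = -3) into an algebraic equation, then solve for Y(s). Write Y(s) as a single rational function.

Apply the Laplace transform to the equation.
The derivative rules (L{y''} = s^2 Y - s·y(0) - y'(0) and L{y'} = sY - y(0), with y(0) = 3, y'(0) = -3) turn the left side into (s^2 - 4*s + 8)Y - (3*s - 15).
The right side is L{t^2} = 2/s^3.
So (s^2 - 4*s + 8)Y = 2/s^3 + (3*s - 15).
Solve for Y(s) and write it as one ratio of polynomials.

Y(s) = (3*s^4 - 15*s^3 + 2)/(s^5 - 4*s^4 + 8*s^3)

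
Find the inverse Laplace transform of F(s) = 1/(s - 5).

Since L{e^(5t)} = 1/(s - 5), the inverse is e^(5*t).

exp(5*t)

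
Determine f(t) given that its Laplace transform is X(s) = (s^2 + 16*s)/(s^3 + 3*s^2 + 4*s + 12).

f(t) = 2*sin(2*t) + 4*cos(2*t) - 3*exp(-3*t)

Factor the denominator: s^3 + 3*s^2 + 4*s + 12 = (s + 3)*(s^2 + 4).
Partial fraction decomposition gives [-3/(s + 3)] + [4*s/(s^2 + 4)] + [4/(s^2 + 4)].
Invert each term: -3/(s + 3) ↔ -3e^(-3t); 4·s/(s^2 + 4) ↔ 4cos(2t); 2·2/(s^2 + 4) ↔ 2sin(2t).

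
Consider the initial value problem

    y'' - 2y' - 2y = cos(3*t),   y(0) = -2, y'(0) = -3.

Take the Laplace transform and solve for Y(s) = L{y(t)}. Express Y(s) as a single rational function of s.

Y(s) = (-2*s^3 + s^2 - 17*s + 9)/(s^4 - 2*s^3 + 7*s^2 - 18*s - 18)

Laplace-transform each side.
The derivative rules (L{y''} = s^2 Y - s·y(0) - y'(0) and L{y'} = sY - y(0), with y(0) = -2, y'(0) = -3) turn the left side into (s^2 - 2*s - 2)Y - (-2*s + 1).
The right side is L{cos(3*t)} = s/(s^2 + 9).
So (s^2 - 2*s - 2)Y = s/(s^2 + 9) + (-2*s + 1).
Solve for Y(s) and write it as one ratio of polynomials.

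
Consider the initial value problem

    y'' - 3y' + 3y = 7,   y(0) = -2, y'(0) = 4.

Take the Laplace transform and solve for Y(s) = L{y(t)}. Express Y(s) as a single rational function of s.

Transform both sides with L{·}.
The derivative rules (L{y''} = s^2 Y - s·y(0) - y'(0) and L{y'} = sY - y(0), with y(0) = -2, y'(0) = 4) turn the left side into (s^2 - 3*s + 3)Y - (-2*s + 10).
The right side is L{7} = 7/s.
So (s^2 - 3*s + 3)Y = 7/s + (-2*s + 10).
Solve for Y(s) and write it as one ratio of polynomials.

Y(s) = (-2*s^2 + 10*s + 7)/(s^3 - 3*s^2 + 3*s)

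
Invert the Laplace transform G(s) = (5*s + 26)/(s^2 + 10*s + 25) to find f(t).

Factor the denominator: s^2 + 10*s + 25 = (s + 5)^2.
Partial fraction decomposition gives [5/(s + 5)] + [(s + 5)^(-2)].
Invert each term: 5/(s + 5) ↔ 5e^(-5t); 1/(s + 5)^2 ↔ t·e^(-5t).

f(t) = t*exp(-5*t) + 5*exp(-5*t)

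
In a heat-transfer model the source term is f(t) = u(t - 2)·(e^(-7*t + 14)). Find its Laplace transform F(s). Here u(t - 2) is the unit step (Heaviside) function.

F(s) = exp(-2*s)/(s + 7)

By the second shifting theorem, L{u(t - c)·g(t - c)} = e^(-cs)·G(s) with c = 2 and G(s) = L{g(t)}.
L{e^(-7t)} = 1/(s + 7).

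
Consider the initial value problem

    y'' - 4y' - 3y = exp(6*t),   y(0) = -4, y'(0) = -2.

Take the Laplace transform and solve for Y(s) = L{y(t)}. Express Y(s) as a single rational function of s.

Y(s) = (-4*s^2 + 38*s - 83)/(s^3 - 10*s^2 + 21*s + 18)

Take the Laplace transform of both sides.
Using L{y''} = s^2 Y - s·y(0) - y'(0) and L{y'} = sY - y(0), with y(0) = -4, y'(0) = -2, the left side becomes (s^2 - 4*s - 3)Y - (-4*s + 14).
The right side is L{exp(6*t)} = 1/(s - 6).
So (s^2 - 4*s - 3)Y = 1/(s - 6) + (-4*s + 14).
Divide through and combine into a single rational function.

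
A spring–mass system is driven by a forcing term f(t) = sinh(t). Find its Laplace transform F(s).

F(s) = 1/(s^2 - 1)

L{sinh(t)} = 1/(s^2 - 1).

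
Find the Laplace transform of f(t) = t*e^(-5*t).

(s + 5)^(-2)

L{t} = 1!/s^2 = 1/s^2.
By the first shifting theorem, multiplying by e^(-5t) replaces s with s + 5.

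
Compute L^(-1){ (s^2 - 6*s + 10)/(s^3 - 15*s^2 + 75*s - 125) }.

5*t^2*exp(5*t)/2 + 4*t*exp(5*t) + exp(5*t)

Factor the denominator: s^3 - 15*s^2 + 75*s - 125 = (s - 5)^3.
Partial fraction decomposition gives [1/(s - 5)] + [4/(s - 5)^2] + [5/(s - 5)^3].
Invert each term: 1/(s - 5) ↔ e^(5t); 4/(s - 5)^2 ↔ 4t·e^(5t); 5/(s - 5)^3 ↔ (5/2)t^2·e^(5t).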